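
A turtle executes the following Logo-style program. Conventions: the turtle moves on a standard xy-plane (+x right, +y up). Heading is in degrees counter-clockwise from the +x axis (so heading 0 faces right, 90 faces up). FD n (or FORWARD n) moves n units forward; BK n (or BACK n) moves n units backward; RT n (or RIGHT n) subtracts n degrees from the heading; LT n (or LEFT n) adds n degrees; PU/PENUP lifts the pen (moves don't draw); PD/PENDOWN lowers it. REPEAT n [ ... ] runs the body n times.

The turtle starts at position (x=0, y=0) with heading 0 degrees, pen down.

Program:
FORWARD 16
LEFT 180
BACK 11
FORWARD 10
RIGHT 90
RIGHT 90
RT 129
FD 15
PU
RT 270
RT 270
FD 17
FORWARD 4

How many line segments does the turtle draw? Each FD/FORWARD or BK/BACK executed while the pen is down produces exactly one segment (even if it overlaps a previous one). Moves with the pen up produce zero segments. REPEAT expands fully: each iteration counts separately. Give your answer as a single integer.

Executing turtle program step by step:
Start: pos=(0,0), heading=0, pen down
FD 16: (0,0) -> (16,0) [heading=0, draw]
LT 180: heading 0 -> 180
BK 11: (16,0) -> (27,0) [heading=180, draw]
FD 10: (27,0) -> (17,0) [heading=180, draw]
RT 90: heading 180 -> 90
RT 90: heading 90 -> 0
RT 129: heading 0 -> 231
FD 15: (17,0) -> (7.56,-11.657) [heading=231, draw]
PU: pen up
RT 270: heading 231 -> 321
RT 270: heading 321 -> 51
FD 17: (7.56,-11.657) -> (18.259,1.554) [heading=51, move]
FD 4: (18.259,1.554) -> (20.776,4.663) [heading=51, move]
Final: pos=(20.776,4.663), heading=51, 4 segment(s) drawn
Segments drawn: 4

Answer: 4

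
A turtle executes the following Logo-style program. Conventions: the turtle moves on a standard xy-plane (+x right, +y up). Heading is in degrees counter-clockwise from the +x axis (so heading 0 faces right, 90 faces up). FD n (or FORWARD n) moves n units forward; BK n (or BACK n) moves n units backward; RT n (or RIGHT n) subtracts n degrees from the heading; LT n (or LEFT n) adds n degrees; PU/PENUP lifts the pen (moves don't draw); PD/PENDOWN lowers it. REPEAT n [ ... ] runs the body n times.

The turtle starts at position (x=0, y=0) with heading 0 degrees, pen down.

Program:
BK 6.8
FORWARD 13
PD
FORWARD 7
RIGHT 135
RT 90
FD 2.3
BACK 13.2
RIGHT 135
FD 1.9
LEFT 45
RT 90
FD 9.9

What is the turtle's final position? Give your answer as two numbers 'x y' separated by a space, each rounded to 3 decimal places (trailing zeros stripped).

Executing turtle program step by step:
Start: pos=(0,0), heading=0, pen down
BK 6.8: (0,0) -> (-6.8,0) [heading=0, draw]
FD 13: (-6.8,0) -> (6.2,0) [heading=0, draw]
PD: pen down
FD 7: (6.2,0) -> (13.2,0) [heading=0, draw]
RT 135: heading 0 -> 225
RT 90: heading 225 -> 135
FD 2.3: (13.2,0) -> (11.574,1.626) [heading=135, draw]
BK 13.2: (11.574,1.626) -> (20.907,-7.707) [heading=135, draw]
RT 135: heading 135 -> 0
FD 1.9: (20.907,-7.707) -> (22.807,-7.707) [heading=0, draw]
LT 45: heading 0 -> 45
RT 90: heading 45 -> 315
FD 9.9: (22.807,-7.707) -> (29.808,-14.708) [heading=315, draw]
Final: pos=(29.808,-14.708), heading=315, 7 segment(s) drawn

Answer: 29.808 -14.708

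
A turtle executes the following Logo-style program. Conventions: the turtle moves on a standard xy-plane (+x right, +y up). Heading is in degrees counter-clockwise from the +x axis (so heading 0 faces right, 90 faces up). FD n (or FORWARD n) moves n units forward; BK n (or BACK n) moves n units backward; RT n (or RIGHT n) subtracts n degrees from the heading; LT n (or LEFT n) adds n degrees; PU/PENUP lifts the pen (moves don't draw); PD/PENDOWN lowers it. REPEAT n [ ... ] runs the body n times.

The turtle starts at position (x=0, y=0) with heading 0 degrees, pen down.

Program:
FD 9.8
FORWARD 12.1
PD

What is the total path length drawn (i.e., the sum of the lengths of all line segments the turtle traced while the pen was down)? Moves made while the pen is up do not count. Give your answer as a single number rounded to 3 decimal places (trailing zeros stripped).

Executing turtle program step by step:
Start: pos=(0,0), heading=0, pen down
FD 9.8: (0,0) -> (9.8,0) [heading=0, draw]
FD 12.1: (9.8,0) -> (21.9,0) [heading=0, draw]
PD: pen down
Final: pos=(21.9,0), heading=0, 2 segment(s) drawn

Segment lengths:
  seg 1: (0,0) -> (9.8,0), length = 9.8
  seg 2: (9.8,0) -> (21.9,0), length = 12.1
Total = 21.9

Answer: 21.9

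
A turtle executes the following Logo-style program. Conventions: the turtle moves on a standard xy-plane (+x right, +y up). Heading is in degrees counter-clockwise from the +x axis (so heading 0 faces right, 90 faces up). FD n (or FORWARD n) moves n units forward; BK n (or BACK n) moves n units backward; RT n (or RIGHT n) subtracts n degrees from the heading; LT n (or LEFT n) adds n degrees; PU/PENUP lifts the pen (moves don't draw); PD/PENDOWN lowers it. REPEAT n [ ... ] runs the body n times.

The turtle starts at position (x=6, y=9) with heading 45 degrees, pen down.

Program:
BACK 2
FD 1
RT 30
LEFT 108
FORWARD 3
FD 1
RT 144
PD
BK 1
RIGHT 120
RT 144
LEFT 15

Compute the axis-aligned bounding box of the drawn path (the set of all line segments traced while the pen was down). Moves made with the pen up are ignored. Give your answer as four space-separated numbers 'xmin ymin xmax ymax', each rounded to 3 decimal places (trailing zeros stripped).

Executing turtle program step by step:
Start: pos=(6,9), heading=45, pen down
BK 2: (6,9) -> (4.586,7.586) [heading=45, draw]
FD 1: (4.586,7.586) -> (5.293,8.293) [heading=45, draw]
RT 30: heading 45 -> 15
LT 108: heading 15 -> 123
FD 3: (5.293,8.293) -> (3.659,10.809) [heading=123, draw]
FD 1: (3.659,10.809) -> (3.114,11.648) [heading=123, draw]
RT 144: heading 123 -> 339
PD: pen down
BK 1: (3.114,11.648) -> (2.181,12.006) [heading=339, draw]
RT 120: heading 339 -> 219
RT 144: heading 219 -> 75
LT 15: heading 75 -> 90
Final: pos=(2.181,12.006), heading=90, 5 segment(s) drawn

Segment endpoints: x in {2.181, 3.114, 3.659, 4.586, 5.293, 6}, y in {7.586, 8.293, 9, 10.809, 11.648, 12.006}
xmin=2.181, ymin=7.586, xmax=6, ymax=12.006

Answer: 2.181 7.586 6 12.006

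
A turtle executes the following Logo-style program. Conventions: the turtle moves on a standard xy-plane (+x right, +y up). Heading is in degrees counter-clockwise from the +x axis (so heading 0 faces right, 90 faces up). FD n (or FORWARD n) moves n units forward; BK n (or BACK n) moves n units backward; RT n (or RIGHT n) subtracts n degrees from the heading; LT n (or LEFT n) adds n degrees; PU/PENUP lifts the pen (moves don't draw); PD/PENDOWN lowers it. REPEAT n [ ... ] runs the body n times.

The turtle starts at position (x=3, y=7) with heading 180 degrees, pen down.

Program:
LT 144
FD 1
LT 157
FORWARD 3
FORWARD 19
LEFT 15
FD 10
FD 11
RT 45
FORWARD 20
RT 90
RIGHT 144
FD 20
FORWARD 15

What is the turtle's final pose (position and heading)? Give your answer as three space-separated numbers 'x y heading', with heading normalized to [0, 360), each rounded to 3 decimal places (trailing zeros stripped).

Executing turtle program step by step:
Start: pos=(3,7), heading=180, pen down
LT 144: heading 180 -> 324
FD 1: (3,7) -> (3.809,6.412) [heading=324, draw]
LT 157: heading 324 -> 121
FD 3: (3.809,6.412) -> (2.264,8.984) [heading=121, draw]
FD 19: (2.264,8.984) -> (-7.522,25.27) [heading=121, draw]
LT 15: heading 121 -> 136
FD 10: (-7.522,25.27) -> (-14.715,32.216) [heading=136, draw]
FD 11: (-14.715,32.216) -> (-22.628,39.858) [heading=136, draw]
RT 45: heading 136 -> 91
FD 20: (-22.628,39.858) -> (-22.977,59.855) [heading=91, draw]
RT 90: heading 91 -> 1
RT 144: heading 1 -> 217
FD 20: (-22.977,59.855) -> (-38.95,47.818) [heading=217, draw]
FD 15: (-38.95,47.818) -> (-50.929,38.791) [heading=217, draw]
Final: pos=(-50.929,38.791), heading=217, 8 segment(s) drawn

Answer: -50.929 38.791 217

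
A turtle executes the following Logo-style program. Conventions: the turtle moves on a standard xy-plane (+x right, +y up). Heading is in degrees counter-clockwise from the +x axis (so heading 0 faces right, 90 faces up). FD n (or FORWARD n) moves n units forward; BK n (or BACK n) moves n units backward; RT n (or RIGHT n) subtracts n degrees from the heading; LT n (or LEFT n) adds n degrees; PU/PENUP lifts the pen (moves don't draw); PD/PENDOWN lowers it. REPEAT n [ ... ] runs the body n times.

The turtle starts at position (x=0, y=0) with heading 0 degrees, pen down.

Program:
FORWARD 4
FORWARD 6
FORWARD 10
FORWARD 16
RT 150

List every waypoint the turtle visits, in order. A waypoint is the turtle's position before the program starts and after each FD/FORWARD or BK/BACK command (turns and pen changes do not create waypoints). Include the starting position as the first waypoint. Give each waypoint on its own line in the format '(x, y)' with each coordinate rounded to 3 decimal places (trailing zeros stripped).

Answer: (0, 0)
(4, 0)
(10, 0)
(20, 0)
(36, 0)

Derivation:
Executing turtle program step by step:
Start: pos=(0,0), heading=0, pen down
FD 4: (0,0) -> (4,0) [heading=0, draw]
FD 6: (4,0) -> (10,0) [heading=0, draw]
FD 10: (10,0) -> (20,0) [heading=0, draw]
FD 16: (20,0) -> (36,0) [heading=0, draw]
RT 150: heading 0 -> 210
Final: pos=(36,0), heading=210, 4 segment(s) drawn
Waypoints (5 total):
(0, 0)
(4, 0)
(10, 0)
(20, 0)
(36, 0)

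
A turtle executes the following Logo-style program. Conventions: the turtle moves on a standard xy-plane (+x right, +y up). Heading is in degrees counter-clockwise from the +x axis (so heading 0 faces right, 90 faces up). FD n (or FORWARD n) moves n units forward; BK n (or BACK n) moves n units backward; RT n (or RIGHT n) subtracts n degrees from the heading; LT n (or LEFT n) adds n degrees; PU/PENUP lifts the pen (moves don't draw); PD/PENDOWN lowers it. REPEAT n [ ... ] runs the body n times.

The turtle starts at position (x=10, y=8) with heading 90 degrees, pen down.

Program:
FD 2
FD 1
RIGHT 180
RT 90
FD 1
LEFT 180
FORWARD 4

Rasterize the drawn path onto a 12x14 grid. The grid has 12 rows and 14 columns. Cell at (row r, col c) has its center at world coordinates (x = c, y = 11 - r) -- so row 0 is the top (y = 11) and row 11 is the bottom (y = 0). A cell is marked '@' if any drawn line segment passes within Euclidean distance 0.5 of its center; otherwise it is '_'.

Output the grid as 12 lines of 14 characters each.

Answer: _________@@@@@
__________@___
__________@___
__________@___
______________
______________
______________
______________
______________
______________
______________
______________

Derivation:
Segment 0: (10,8) -> (10,10)
Segment 1: (10,10) -> (10,11)
Segment 2: (10,11) -> (9,11)
Segment 3: (9,11) -> (13,11)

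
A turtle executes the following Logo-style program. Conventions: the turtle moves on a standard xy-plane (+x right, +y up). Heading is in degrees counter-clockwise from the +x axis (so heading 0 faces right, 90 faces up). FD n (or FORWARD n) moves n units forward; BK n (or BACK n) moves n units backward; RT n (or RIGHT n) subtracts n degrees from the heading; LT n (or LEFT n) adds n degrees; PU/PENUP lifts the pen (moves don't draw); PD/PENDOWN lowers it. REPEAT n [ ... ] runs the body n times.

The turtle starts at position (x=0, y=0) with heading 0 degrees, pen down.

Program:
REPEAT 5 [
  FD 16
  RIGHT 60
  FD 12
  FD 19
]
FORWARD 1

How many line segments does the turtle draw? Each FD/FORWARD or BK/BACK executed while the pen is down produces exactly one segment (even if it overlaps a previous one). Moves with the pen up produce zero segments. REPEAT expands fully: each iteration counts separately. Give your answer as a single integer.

Answer: 16

Derivation:
Executing turtle program step by step:
Start: pos=(0,0), heading=0, pen down
REPEAT 5 [
  -- iteration 1/5 --
  FD 16: (0,0) -> (16,0) [heading=0, draw]
  RT 60: heading 0 -> 300
  FD 12: (16,0) -> (22,-10.392) [heading=300, draw]
  FD 19: (22,-10.392) -> (31.5,-26.847) [heading=300, draw]
  -- iteration 2/5 --
  FD 16: (31.5,-26.847) -> (39.5,-40.703) [heading=300, draw]
  RT 60: heading 300 -> 240
  FD 12: (39.5,-40.703) -> (33.5,-51.095) [heading=240, draw]
  FD 19: (33.5,-51.095) -> (24,-67.55) [heading=240, draw]
  -- iteration 3/5 --
  FD 16: (24,-67.55) -> (16,-81.406) [heading=240, draw]
  RT 60: heading 240 -> 180
  FD 12: (16,-81.406) -> (4,-81.406) [heading=180, draw]
  FD 19: (4,-81.406) -> (-15,-81.406) [heading=180, draw]
  -- iteration 4/5 --
  FD 16: (-15,-81.406) -> (-31,-81.406) [heading=180, draw]
  RT 60: heading 180 -> 120
  FD 12: (-31,-81.406) -> (-37,-71.014) [heading=120, draw]
  FD 19: (-37,-71.014) -> (-46.5,-54.56) [heading=120, draw]
  -- iteration 5/5 --
  FD 16: (-46.5,-54.56) -> (-54.5,-40.703) [heading=120, draw]
  RT 60: heading 120 -> 60
  FD 12: (-54.5,-40.703) -> (-48.5,-30.311) [heading=60, draw]
  FD 19: (-48.5,-30.311) -> (-39,-13.856) [heading=60, draw]
]
FD 1: (-39,-13.856) -> (-38.5,-12.99) [heading=60, draw]
Final: pos=(-38.5,-12.99), heading=60, 16 segment(s) drawn
Segments drawn: 16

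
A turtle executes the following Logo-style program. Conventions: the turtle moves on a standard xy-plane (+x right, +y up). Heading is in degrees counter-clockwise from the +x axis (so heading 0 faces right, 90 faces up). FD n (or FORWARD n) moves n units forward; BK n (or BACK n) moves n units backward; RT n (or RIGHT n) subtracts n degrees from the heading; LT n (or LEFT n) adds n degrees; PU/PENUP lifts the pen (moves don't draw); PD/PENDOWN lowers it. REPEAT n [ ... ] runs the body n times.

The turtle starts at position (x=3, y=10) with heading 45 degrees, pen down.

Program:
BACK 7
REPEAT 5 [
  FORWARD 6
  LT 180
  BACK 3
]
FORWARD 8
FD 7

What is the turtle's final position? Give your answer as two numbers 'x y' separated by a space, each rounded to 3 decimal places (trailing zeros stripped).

Executing turtle program step by step:
Start: pos=(3,10), heading=45, pen down
BK 7: (3,10) -> (-1.95,5.05) [heading=45, draw]
REPEAT 5 [
  -- iteration 1/5 --
  FD 6: (-1.95,5.05) -> (2.293,9.293) [heading=45, draw]
  LT 180: heading 45 -> 225
  BK 3: (2.293,9.293) -> (4.414,11.414) [heading=225, draw]
  -- iteration 2/5 --
  FD 6: (4.414,11.414) -> (0.172,7.172) [heading=225, draw]
  LT 180: heading 225 -> 45
  BK 3: (0.172,7.172) -> (-1.95,5.05) [heading=45, draw]
  -- iteration 3/5 --
  FD 6: (-1.95,5.05) -> (2.293,9.293) [heading=45, draw]
  LT 180: heading 45 -> 225
  BK 3: (2.293,9.293) -> (4.414,11.414) [heading=225, draw]
  -- iteration 4/5 --
  FD 6: (4.414,11.414) -> (0.172,7.172) [heading=225, draw]
  LT 180: heading 225 -> 45
  BK 3: (0.172,7.172) -> (-1.95,5.05) [heading=45, draw]
  -- iteration 5/5 --
  FD 6: (-1.95,5.05) -> (2.293,9.293) [heading=45, draw]
  LT 180: heading 45 -> 225
  BK 3: (2.293,9.293) -> (4.414,11.414) [heading=225, draw]
]
FD 8: (4.414,11.414) -> (-1.243,5.757) [heading=225, draw]
FD 7: (-1.243,5.757) -> (-6.192,0.808) [heading=225, draw]
Final: pos=(-6.192,0.808), heading=225, 13 segment(s) drawn

Answer: -6.192 0.808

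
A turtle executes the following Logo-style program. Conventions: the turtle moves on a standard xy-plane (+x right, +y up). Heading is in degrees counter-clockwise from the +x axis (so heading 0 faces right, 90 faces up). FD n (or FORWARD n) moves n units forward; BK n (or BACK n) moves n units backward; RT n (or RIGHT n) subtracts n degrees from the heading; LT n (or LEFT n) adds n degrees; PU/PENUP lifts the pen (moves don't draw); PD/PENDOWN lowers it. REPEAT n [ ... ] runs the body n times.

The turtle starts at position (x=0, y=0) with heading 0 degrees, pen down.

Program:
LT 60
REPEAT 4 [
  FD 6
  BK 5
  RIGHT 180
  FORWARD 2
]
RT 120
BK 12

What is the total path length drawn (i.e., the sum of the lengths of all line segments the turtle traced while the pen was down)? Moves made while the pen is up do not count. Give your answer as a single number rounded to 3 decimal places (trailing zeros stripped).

Answer: 64

Derivation:
Executing turtle program step by step:
Start: pos=(0,0), heading=0, pen down
LT 60: heading 0 -> 60
REPEAT 4 [
  -- iteration 1/4 --
  FD 6: (0,0) -> (3,5.196) [heading=60, draw]
  BK 5: (3,5.196) -> (0.5,0.866) [heading=60, draw]
  RT 180: heading 60 -> 240
  FD 2: (0.5,0.866) -> (-0.5,-0.866) [heading=240, draw]
  -- iteration 2/4 --
  FD 6: (-0.5,-0.866) -> (-3.5,-6.062) [heading=240, draw]
  BK 5: (-3.5,-6.062) -> (-1,-1.732) [heading=240, draw]
  RT 180: heading 240 -> 60
  FD 2: (-1,-1.732) -> (0,0) [heading=60, draw]
  -- iteration 3/4 --
  FD 6: (0,0) -> (3,5.196) [heading=60, draw]
  BK 5: (3,5.196) -> (0.5,0.866) [heading=60, draw]
  RT 180: heading 60 -> 240
  FD 2: (0.5,0.866) -> (-0.5,-0.866) [heading=240, draw]
  -- iteration 4/4 --
  FD 6: (-0.5,-0.866) -> (-3.5,-6.062) [heading=240, draw]
  BK 5: (-3.5,-6.062) -> (-1,-1.732) [heading=240, draw]
  RT 180: heading 240 -> 60
  FD 2: (-1,-1.732) -> (0,0) [heading=60, draw]
]
RT 120: heading 60 -> 300
BK 12: (0,0) -> (-6,10.392) [heading=300, draw]
Final: pos=(-6,10.392), heading=300, 13 segment(s) drawn

Segment lengths:
  seg 1: (0,0) -> (3,5.196), length = 6
  seg 2: (3,5.196) -> (0.5,0.866), length = 5
  seg 3: (0.5,0.866) -> (-0.5,-0.866), length = 2
  seg 4: (-0.5,-0.866) -> (-3.5,-6.062), length = 6
  seg 5: (-3.5,-6.062) -> (-1,-1.732), length = 5
  seg 6: (-1,-1.732) -> (0,0), length = 2
  seg 7: (0,0) -> (3,5.196), length = 6
  seg 8: (3,5.196) -> (0.5,0.866), length = 5
  seg 9: (0.5,0.866) -> (-0.5,-0.866), length = 2
  seg 10: (-0.5,-0.866) -> (-3.5,-6.062), length = 6
  seg 11: (-3.5,-6.062) -> (-1,-1.732), length = 5
  seg 12: (-1,-1.732) -> (0,0), length = 2
  seg 13: (0,0) -> (-6,10.392), length = 12
Total = 64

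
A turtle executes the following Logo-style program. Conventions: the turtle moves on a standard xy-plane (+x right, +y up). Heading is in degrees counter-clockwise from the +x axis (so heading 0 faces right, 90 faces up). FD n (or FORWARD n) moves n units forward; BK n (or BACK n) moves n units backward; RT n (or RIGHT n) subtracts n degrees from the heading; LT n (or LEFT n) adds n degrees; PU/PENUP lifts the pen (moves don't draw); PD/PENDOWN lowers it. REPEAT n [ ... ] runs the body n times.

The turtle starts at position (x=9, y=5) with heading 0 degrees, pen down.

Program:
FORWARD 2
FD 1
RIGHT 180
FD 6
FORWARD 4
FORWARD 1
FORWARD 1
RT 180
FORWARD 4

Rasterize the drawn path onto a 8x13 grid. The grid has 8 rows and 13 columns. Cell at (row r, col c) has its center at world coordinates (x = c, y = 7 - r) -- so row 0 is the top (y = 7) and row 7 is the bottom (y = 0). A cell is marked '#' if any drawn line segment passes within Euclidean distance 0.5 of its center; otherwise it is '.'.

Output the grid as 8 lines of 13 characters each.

Answer: .............
.............
#############
.............
.............
.............
.............
.............

Derivation:
Segment 0: (9,5) -> (11,5)
Segment 1: (11,5) -> (12,5)
Segment 2: (12,5) -> (6,5)
Segment 3: (6,5) -> (2,5)
Segment 4: (2,5) -> (1,5)
Segment 5: (1,5) -> (0,5)
Segment 6: (0,5) -> (4,5)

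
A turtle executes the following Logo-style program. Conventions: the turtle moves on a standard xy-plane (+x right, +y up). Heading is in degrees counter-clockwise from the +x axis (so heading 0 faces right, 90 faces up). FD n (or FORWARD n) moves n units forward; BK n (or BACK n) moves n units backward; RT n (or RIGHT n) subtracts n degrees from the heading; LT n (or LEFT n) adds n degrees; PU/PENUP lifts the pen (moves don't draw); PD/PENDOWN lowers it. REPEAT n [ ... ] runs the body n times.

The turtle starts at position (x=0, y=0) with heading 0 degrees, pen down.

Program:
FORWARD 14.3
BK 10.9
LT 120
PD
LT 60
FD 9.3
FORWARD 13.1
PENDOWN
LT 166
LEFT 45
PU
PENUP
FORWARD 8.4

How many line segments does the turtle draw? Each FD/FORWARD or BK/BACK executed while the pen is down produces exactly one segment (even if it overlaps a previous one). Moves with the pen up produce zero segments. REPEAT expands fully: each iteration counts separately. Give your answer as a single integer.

Executing turtle program step by step:
Start: pos=(0,0), heading=0, pen down
FD 14.3: (0,0) -> (14.3,0) [heading=0, draw]
BK 10.9: (14.3,0) -> (3.4,0) [heading=0, draw]
LT 120: heading 0 -> 120
PD: pen down
LT 60: heading 120 -> 180
FD 9.3: (3.4,0) -> (-5.9,0) [heading=180, draw]
FD 13.1: (-5.9,0) -> (-19,0) [heading=180, draw]
PD: pen down
LT 166: heading 180 -> 346
LT 45: heading 346 -> 31
PU: pen up
PU: pen up
FD 8.4: (-19,0) -> (-11.8,4.326) [heading=31, move]
Final: pos=(-11.8,4.326), heading=31, 4 segment(s) drawn
Segments drawn: 4

Answer: 4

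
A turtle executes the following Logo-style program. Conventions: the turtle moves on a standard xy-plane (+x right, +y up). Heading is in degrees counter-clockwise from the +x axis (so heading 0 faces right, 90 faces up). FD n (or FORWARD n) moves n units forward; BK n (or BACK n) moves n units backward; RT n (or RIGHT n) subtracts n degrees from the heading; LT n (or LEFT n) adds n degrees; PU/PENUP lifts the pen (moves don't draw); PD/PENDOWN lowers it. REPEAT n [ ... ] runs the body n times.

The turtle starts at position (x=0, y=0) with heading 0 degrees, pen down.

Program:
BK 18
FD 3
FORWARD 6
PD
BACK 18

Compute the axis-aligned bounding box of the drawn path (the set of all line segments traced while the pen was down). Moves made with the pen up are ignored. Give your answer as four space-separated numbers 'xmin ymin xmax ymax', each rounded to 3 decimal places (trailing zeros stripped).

Executing turtle program step by step:
Start: pos=(0,0), heading=0, pen down
BK 18: (0,0) -> (-18,0) [heading=0, draw]
FD 3: (-18,0) -> (-15,0) [heading=0, draw]
FD 6: (-15,0) -> (-9,0) [heading=0, draw]
PD: pen down
BK 18: (-9,0) -> (-27,0) [heading=0, draw]
Final: pos=(-27,0), heading=0, 4 segment(s) drawn

Segment endpoints: x in {-27, -18, -15, -9, 0}, y in {0}
xmin=-27, ymin=0, xmax=0, ymax=0

Answer: -27 0 0 0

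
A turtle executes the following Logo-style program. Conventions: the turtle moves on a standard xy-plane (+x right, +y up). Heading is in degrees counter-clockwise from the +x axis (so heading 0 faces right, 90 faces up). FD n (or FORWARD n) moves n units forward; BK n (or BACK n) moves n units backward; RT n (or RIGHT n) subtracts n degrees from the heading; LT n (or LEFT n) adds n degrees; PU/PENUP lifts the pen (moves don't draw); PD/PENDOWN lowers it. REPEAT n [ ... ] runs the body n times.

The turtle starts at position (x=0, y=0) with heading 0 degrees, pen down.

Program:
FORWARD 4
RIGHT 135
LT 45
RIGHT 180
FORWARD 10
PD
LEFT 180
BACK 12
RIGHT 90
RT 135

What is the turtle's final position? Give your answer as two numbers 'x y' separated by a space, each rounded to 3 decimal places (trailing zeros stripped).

Answer: 4 22

Derivation:
Executing turtle program step by step:
Start: pos=(0,0), heading=0, pen down
FD 4: (0,0) -> (4,0) [heading=0, draw]
RT 135: heading 0 -> 225
LT 45: heading 225 -> 270
RT 180: heading 270 -> 90
FD 10: (4,0) -> (4,10) [heading=90, draw]
PD: pen down
LT 180: heading 90 -> 270
BK 12: (4,10) -> (4,22) [heading=270, draw]
RT 90: heading 270 -> 180
RT 135: heading 180 -> 45
Final: pos=(4,22), heading=45, 3 segment(s) drawn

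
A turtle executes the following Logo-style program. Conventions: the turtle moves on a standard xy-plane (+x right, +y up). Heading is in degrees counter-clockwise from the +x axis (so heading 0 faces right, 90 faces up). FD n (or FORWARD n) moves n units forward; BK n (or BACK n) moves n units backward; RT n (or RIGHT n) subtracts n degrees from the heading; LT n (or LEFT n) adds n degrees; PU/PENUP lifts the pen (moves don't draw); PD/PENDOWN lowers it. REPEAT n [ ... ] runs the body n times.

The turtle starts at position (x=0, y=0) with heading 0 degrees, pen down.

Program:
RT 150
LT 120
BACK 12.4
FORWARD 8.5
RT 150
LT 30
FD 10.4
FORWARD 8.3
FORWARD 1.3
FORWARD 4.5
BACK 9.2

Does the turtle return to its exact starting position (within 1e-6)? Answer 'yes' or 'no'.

Executing turtle program step by step:
Start: pos=(0,0), heading=0, pen down
RT 150: heading 0 -> 210
LT 120: heading 210 -> 330
BK 12.4: (0,0) -> (-10.739,6.2) [heading=330, draw]
FD 8.5: (-10.739,6.2) -> (-3.377,1.95) [heading=330, draw]
RT 150: heading 330 -> 180
LT 30: heading 180 -> 210
FD 10.4: (-3.377,1.95) -> (-12.384,-3.25) [heading=210, draw]
FD 8.3: (-12.384,-3.25) -> (-19.572,-7.4) [heading=210, draw]
FD 1.3: (-19.572,-7.4) -> (-20.698,-8.05) [heading=210, draw]
FD 4.5: (-20.698,-8.05) -> (-24.595,-10.3) [heading=210, draw]
BK 9.2: (-24.595,-10.3) -> (-16.628,-5.7) [heading=210, draw]
Final: pos=(-16.628,-5.7), heading=210, 7 segment(s) drawn

Start position: (0, 0)
Final position: (-16.628, -5.7)
Distance = 17.578; >= 1e-6 -> NOT closed

Answer: no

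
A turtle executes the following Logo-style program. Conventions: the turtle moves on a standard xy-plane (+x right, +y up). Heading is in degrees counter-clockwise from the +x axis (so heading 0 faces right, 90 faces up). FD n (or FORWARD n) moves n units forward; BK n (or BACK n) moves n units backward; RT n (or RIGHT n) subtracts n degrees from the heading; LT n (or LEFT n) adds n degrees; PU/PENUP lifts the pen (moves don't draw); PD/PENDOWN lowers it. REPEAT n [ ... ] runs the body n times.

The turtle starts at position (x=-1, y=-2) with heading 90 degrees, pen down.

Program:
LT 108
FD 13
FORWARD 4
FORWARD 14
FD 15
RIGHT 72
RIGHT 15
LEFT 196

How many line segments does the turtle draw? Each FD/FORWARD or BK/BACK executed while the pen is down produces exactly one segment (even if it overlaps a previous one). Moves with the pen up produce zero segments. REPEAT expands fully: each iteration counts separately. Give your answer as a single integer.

Executing turtle program step by step:
Start: pos=(-1,-2), heading=90, pen down
LT 108: heading 90 -> 198
FD 13: (-1,-2) -> (-13.364,-6.017) [heading=198, draw]
FD 4: (-13.364,-6.017) -> (-17.168,-7.253) [heading=198, draw]
FD 14: (-17.168,-7.253) -> (-30.483,-11.58) [heading=198, draw]
FD 15: (-30.483,-11.58) -> (-44.749,-16.215) [heading=198, draw]
RT 72: heading 198 -> 126
RT 15: heading 126 -> 111
LT 196: heading 111 -> 307
Final: pos=(-44.749,-16.215), heading=307, 4 segment(s) drawn
Segments drawn: 4

Answer: 4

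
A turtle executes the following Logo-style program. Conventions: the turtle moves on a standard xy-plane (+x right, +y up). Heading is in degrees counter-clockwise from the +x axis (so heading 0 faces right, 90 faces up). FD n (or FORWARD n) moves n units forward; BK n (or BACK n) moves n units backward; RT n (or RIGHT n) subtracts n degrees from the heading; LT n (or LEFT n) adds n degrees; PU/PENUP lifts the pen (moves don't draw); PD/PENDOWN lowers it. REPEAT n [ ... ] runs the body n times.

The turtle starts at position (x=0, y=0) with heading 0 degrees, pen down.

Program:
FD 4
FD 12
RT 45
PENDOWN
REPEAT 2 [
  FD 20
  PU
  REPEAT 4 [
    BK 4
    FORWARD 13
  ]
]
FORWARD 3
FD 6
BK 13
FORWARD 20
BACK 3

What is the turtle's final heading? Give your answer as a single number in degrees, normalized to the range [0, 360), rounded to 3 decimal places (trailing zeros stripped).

Answer: 315

Derivation:
Executing turtle program step by step:
Start: pos=(0,0), heading=0, pen down
FD 4: (0,0) -> (4,0) [heading=0, draw]
FD 12: (4,0) -> (16,0) [heading=0, draw]
RT 45: heading 0 -> 315
PD: pen down
REPEAT 2 [
  -- iteration 1/2 --
  FD 20: (16,0) -> (30.142,-14.142) [heading=315, draw]
  PU: pen up
  REPEAT 4 [
    -- iteration 1/4 --
    BK 4: (30.142,-14.142) -> (27.314,-11.314) [heading=315, move]
    FD 13: (27.314,-11.314) -> (36.506,-20.506) [heading=315, move]
    -- iteration 2/4 --
    BK 4: (36.506,-20.506) -> (33.678,-17.678) [heading=315, move]
    FD 13: (33.678,-17.678) -> (42.87,-26.87) [heading=315, move]
    -- iteration 3/4 --
    BK 4: (42.87,-26.87) -> (40.042,-24.042) [heading=315, move]
    FD 13: (40.042,-24.042) -> (49.234,-33.234) [heading=315, move]
    -- iteration 4/4 --
    BK 4: (49.234,-33.234) -> (46.406,-30.406) [heading=315, move]
    FD 13: (46.406,-30.406) -> (55.598,-39.598) [heading=315, move]
  ]
  -- iteration 2/2 --
  FD 20: (55.598,-39.598) -> (69.74,-53.74) [heading=315, move]
  PU: pen up
  REPEAT 4 [
    -- iteration 1/4 --
    BK 4: (69.74,-53.74) -> (66.912,-50.912) [heading=315, move]
    FD 13: (66.912,-50.912) -> (76.104,-60.104) [heading=315, move]
    -- iteration 2/4 --
    BK 4: (76.104,-60.104) -> (73.276,-57.276) [heading=315, move]
    FD 13: (73.276,-57.276) -> (82.468,-66.468) [heading=315, move]
    -- iteration 3/4 --
    BK 4: (82.468,-66.468) -> (79.64,-63.64) [heading=315, move]
    FD 13: (79.64,-63.64) -> (88.832,-72.832) [heading=315, move]
    -- iteration 4/4 --
    BK 4: (88.832,-72.832) -> (86.004,-70.004) [heading=315, move]
    FD 13: (86.004,-70.004) -> (95.196,-79.196) [heading=315, move]
  ]
]
FD 3: (95.196,-79.196) -> (97.317,-81.317) [heading=315, move]
FD 6: (97.317,-81.317) -> (101.56,-85.56) [heading=315, move]
BK 13: (101.56,-85.56) -> (92.368,-76.368) [heading=315, move]
FD 20: (92.368,-76.368) -> (106.51,-90.51) [heading=315, move]
BK 3: (106.51,-90.51) -> (104.388,-88.388) [heading=315, move]
Final: pos=(104.388,-88.388), heading=315, 3 segment(s) drawn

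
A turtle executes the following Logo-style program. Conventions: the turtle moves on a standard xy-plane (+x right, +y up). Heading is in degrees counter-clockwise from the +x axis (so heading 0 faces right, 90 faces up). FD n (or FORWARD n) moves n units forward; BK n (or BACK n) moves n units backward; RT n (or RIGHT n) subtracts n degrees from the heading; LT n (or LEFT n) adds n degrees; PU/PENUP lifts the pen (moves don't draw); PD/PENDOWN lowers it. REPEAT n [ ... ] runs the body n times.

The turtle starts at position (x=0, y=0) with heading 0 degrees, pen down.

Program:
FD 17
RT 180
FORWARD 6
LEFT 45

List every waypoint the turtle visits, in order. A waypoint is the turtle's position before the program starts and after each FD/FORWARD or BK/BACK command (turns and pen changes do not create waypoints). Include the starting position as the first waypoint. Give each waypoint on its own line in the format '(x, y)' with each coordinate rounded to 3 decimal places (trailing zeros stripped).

Answer: (0, 0)
(17, 0)
(11, 0)

Derivation:
Executing turtle program step by step:
Start: pos=(0,0), heading=0, pen down
FD 17: (0,0) -> (17,0) [heading=0, draw]
RT 180: heading 0 -> 180
FD 6: (17,0) -> (11,0) [heading=180, draw]
LT 45: heading 180 -> 225
Final: pos=(11,0), heading=225, 2 segment(s) drawn
Waypoints (3 total):
(0, 0)
(17, 0)
(11, 0)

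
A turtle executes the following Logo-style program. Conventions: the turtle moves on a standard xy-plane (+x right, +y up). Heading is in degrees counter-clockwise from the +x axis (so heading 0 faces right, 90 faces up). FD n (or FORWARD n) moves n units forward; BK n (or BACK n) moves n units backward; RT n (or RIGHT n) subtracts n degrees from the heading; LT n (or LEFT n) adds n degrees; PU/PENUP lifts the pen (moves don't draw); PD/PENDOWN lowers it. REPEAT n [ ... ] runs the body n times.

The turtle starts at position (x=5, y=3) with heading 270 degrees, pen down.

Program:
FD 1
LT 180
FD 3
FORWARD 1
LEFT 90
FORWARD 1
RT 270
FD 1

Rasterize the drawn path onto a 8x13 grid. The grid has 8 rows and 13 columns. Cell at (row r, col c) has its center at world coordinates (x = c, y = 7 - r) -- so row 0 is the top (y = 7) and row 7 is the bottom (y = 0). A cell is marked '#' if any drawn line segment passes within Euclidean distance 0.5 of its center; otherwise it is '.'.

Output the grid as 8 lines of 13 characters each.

Answer: .............
....##.......
....##.......
.....#.......
.....#.......
.....#.......
.............
.............

Derivation:
Segment 0: (5,3) -> (5,2)
Segment 1: (5,2) -> (5,5)
Segment 2: (5,5) -> (5,6)
Segment 3: (5,6) -> (4,6)
Segment 4: (4,6) -> (4,5)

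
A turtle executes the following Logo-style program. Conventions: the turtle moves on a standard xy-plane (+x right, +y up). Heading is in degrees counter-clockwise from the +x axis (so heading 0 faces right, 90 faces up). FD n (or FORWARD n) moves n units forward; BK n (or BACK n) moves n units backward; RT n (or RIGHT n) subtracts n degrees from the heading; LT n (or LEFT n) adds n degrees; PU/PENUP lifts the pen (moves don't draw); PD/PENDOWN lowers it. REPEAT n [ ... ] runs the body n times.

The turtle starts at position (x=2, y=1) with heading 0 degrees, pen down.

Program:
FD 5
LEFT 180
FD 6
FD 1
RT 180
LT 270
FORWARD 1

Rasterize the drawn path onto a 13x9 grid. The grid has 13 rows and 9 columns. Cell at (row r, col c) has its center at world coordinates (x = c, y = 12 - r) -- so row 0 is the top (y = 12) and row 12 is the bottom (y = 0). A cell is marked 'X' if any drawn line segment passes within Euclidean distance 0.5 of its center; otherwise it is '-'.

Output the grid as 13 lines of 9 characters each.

Segment 0: (2,1) -> (7,1)
Segment 1: (7,1) -> (1,1)
Segment 2: (1,1) -> (0,1)
Segment 3: (0,1) -> (-0,0)

Answer: ---------
---------
---------
---------
---------
---------
---------
---------
---------
---------
---------
XXXXXXXX-
X--------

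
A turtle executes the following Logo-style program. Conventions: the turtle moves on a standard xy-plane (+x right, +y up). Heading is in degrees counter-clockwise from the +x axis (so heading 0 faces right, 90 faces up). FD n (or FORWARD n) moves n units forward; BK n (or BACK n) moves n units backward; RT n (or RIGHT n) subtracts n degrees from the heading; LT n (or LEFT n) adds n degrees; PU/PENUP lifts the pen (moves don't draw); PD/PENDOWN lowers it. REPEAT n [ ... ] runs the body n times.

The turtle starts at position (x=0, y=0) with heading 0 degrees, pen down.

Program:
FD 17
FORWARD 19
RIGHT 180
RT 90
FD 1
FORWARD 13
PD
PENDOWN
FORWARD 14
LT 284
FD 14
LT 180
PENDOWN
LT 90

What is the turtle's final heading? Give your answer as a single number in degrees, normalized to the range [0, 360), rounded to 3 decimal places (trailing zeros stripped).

Answer: 284

Derivation:
Executing turtle program step by step:
Start: pos=(0,0), heading=0, pen down
FD 17: (0,0) -> (17,0) [heading=0, draw]
FD 19: (17,0) -> (36,0) [heading=0, draw]
RT 180: heading 0 -> 180
RT 90: heading 180 -> 90
FD 1: (36,0) -> (36,1) [heading=90, draw]
FD 13: (36,1) -> (36,14) [heading=90, draw]
PD: pen down
PD: pen down
FD 14: (36,14) -> (36,28) [heading=90, draw]
LT 284: heading 90 -> 14
FD 14: (36,28) -> (49.584,31.387) [heading=14, draw]
LT 180: heading 14 -> 194
PD: pen down
LT 90: heading 194 -> 284
Final: pos=(49.584,31.387), heading=284, 6 segment(s) drawn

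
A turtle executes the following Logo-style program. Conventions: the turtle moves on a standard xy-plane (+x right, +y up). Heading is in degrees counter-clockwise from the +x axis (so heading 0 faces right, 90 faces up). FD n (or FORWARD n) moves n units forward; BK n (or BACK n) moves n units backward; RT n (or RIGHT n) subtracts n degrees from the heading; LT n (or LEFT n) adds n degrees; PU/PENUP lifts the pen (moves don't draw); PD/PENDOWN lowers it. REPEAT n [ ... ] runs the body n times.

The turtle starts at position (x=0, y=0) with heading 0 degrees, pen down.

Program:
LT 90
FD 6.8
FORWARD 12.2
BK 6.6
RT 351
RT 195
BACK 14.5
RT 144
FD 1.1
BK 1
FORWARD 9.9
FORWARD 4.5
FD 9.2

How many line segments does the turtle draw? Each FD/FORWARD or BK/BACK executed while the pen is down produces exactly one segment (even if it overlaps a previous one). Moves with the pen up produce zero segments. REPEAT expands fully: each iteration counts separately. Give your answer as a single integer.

Answer: 9

Derivation:
Executing turtle program step by step:
Start: pos=(0,0), heading=0, pen down
LT 90: heading 0 -> 90
FD 6.8: (0,0) -> (0,6.8) [heading=90, draw]
FD 12.2: (0,6.8) -> (0,19) [heading=90, draw]
BK 6.6: (0,19) -> (0,12.4) [heading=90, draw]
RT 351: heading 90 -> 99
RT 195: heading 99 -> 264
BK 14.5: (0,12.4) -> (1.516,26.821) [heading=264, draw]
RT 144: heading 264 -> 120
FD 1.1: (1.516,26.821) -> (0.966,27.773) [heading=120, draw]
BK 1: (0.966,27.773) -> (1.466,26.907) [heading=120, draw]
FD 9.9: (1.466,26.907) -> (-3.484,35.481) [heading=120, draw]
FD 4.5: (-3.484,35.481) -> (-5.734,39.378) [heading=120, draw]
FD 9.2: (-5.734,39.378) -> (-10.334,47.345) [heading=120, draw]
Final: pos=(-10.334,47.345), heading=120, 9 segment(s) drawn
Segments drawn: 9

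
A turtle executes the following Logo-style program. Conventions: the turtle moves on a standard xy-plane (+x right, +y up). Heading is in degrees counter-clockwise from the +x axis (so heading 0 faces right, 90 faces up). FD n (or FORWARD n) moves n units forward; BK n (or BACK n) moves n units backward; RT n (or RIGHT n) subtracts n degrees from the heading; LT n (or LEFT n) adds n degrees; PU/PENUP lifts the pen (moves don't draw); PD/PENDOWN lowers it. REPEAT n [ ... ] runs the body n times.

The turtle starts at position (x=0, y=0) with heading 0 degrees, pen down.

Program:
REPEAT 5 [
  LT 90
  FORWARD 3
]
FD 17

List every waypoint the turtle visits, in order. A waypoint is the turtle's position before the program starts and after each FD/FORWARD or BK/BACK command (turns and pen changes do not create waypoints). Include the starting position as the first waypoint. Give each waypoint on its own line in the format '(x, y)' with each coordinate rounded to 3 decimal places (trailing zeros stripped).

Answer: (0, 0)
(0, 3)
(-3, 3)
(-3, 0)
(0, 0)
(0, 3)
(0, 20)

Derivation:
Executing turtle program step by step:
Start: pos=(0,0), heading=0, pen down
REPEAT 5 [
  -- iteration 1/5 --
  LT 90: heading 0 -> 90
  FD 3: (0,0) -> (0,3) [heading=90, draw]
  -- iteration 2/5 --
  LT 90: heading 90 -> 180
  FD 3: (0,3) -> (-3,3) [heading=180, draw]
  -- iteration 3/5 --
  LT 90: heading 180 -> 270
  FD 3: (-3,3) -> (-3,0) [heading=270, draw]
  -- iteration 4/5 --
  LT 90: heading 270 -> 0
  FD 3: (-3,0) -> (0,0) [heading=0, draw]
  -- iteration 5/5 --
  LT 90: heading 0 -> 90
  FD 3: (0,0) -> (0,3) [heading=90, draw]
]
FD 17: (0,3) -> (0,20) [heading=90, draw]
Final: pos=(0,20), heading=90, 6 segment(s) drawn
Waypoints (7 total):
(0, 0)
(0, 3)
(-3, 3)
(-3, 0)
(0, 0)
(0, 3)
(0, 20)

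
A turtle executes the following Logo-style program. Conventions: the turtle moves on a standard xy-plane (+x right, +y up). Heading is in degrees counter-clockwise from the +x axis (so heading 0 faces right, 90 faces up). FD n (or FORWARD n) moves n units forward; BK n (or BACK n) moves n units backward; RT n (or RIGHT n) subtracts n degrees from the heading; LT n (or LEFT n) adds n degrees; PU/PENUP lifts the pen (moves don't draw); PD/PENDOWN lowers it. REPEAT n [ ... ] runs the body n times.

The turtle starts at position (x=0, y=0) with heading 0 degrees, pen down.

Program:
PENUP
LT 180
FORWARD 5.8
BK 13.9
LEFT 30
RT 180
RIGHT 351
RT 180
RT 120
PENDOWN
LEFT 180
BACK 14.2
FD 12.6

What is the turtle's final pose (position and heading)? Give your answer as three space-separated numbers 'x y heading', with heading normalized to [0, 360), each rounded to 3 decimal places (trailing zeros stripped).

Executing turtle program step by step:
Start: pos=(0,0), heading=0, pen down
PU: pen up
LT 180: heading 0 -> 180
FD 5.8: (0,0) -> (-5.8,0) [heading=180, move]
BK 13.9: (-5.8,0) -> (8.1,0) [heading=180, move]
LT 30: heading 180 -> 210
RT 180: heading 210 -> 30
RT 351: heading 30 -> 39
RT 180: heading 39 -> 219
RT 120: heading 219 -> 99
PD: pen down
LT 180: heading 99 -> 279
BK 14.2: (8.1,0) -> (5.879,14.025) [heading=279, draw]
FD 12.6: (5.879,14.025) -> (7.85,1.58) [heading=279, draw]
Final: pos=(7.85,1.58), heading=279, 2 segment(s) drawn

Answer: 7.85 1.58 279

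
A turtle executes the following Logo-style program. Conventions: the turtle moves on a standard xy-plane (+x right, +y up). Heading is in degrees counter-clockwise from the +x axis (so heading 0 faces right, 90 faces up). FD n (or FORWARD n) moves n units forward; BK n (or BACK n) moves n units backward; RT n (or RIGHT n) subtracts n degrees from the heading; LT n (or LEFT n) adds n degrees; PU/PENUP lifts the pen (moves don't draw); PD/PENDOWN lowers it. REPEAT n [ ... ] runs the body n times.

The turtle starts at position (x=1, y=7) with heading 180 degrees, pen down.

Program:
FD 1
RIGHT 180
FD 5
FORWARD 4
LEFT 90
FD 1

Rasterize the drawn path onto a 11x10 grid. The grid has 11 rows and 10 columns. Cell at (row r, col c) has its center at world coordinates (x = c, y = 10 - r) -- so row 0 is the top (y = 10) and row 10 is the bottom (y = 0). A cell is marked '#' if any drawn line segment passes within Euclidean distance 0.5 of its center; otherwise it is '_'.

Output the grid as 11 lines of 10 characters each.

Segment 0: (1,7) -> (0,7)
Segment 1: (0,7) -> (5,7)
Segment 2: (5,7) -> (9,7)
Segment 3: (9,7) -> (9,8)

Answer: __________
__________
_________#
##########
__________
__________
__________
__________
__________
__________
__________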